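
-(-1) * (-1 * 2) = -2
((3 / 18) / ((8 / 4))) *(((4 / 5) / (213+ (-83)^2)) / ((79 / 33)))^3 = 0.00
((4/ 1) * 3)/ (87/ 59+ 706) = 0.02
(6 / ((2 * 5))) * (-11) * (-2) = 66 / 5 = 13.20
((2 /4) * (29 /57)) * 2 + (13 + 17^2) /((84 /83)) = 79511 /266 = 298.91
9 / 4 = 2.25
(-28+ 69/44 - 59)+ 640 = 554.57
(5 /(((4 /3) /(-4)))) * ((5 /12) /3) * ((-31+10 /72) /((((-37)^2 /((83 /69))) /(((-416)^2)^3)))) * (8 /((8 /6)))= 1493489441952917094400 /850149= 1756738456379901.75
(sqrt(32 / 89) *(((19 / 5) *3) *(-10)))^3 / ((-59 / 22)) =4172027904 *sqrt(178) / 467339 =119103.68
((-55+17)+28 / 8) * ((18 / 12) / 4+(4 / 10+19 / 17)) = -88803 / 1360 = -65.30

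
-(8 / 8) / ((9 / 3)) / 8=-1 / 24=-0.04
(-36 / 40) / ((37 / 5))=-0.12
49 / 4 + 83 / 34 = 999 / 68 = 14.69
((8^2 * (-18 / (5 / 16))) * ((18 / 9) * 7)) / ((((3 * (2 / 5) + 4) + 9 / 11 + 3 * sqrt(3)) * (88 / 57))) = -304286976 / 13943 + 151683840 * sqrt(3) / 13943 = -2980.91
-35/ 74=-0.47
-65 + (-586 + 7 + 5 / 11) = -643.55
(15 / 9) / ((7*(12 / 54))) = 15 / 14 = 1.07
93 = 93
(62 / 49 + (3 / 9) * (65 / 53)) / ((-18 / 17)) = -221731 / 140238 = -1.58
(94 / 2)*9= 423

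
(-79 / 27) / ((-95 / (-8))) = -632 / 2565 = -0.25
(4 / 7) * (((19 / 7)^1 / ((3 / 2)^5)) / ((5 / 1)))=2432 / 59535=0.04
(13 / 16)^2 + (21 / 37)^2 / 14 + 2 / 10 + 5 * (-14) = -121114811 / 1752320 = -69.12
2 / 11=0.18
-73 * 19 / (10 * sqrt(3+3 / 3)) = -1387 / 20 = -69.35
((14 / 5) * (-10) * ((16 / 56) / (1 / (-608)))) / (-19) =-256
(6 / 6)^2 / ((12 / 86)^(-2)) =36 / 1849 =0.02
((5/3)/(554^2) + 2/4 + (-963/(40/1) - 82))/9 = -972079651/82867320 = -11.73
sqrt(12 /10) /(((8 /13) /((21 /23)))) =273 * sqrt(30) /920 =1.63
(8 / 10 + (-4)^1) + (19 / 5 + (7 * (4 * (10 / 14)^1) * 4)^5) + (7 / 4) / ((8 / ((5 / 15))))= 1572864000323 / 480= 3276800000.67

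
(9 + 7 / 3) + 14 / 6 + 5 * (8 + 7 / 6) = 119 / 2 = 59.50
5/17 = 0.29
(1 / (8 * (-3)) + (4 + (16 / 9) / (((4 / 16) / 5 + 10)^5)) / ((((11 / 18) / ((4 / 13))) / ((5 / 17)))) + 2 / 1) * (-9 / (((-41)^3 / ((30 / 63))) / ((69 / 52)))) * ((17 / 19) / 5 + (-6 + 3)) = -374317258106204597 / 630455573699661681972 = -0.00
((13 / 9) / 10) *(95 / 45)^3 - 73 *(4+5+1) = -47806133 / 65610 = -728.64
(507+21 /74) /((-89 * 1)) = -5.70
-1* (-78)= 78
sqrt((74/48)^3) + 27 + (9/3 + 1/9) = 37 * sqrt(222)/288 + 271/9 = 32.03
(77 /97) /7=11 /97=0.11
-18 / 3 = -6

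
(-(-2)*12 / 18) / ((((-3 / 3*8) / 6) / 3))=-3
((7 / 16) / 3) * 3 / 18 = 7 / 288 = 0.02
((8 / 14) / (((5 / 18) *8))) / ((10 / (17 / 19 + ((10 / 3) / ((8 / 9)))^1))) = 0.12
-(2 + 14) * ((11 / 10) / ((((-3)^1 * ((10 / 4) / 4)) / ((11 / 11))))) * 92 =64768 / 75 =863.57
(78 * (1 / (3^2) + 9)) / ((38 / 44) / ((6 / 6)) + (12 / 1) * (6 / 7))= 328328 / 5151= 63.74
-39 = -39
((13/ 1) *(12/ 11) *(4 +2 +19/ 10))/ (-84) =-1027/ 770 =-1.33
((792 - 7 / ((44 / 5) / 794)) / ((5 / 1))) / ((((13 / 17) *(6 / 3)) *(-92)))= -59993 / 263120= -0.23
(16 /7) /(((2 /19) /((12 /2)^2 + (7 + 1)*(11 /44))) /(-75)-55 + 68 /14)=-108300 /2375833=-0.05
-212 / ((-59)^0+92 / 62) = -85.35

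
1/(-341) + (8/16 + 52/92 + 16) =267639/15686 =17.06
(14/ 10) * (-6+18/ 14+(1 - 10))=-96/ 5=-19.20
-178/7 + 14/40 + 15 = -1411/140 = -10.08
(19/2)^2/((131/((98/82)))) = 17689/21484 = 0.82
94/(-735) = -94/735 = -0.13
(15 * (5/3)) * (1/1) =25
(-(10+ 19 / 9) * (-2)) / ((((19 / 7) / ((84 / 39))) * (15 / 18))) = 85456 / 3705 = 23.07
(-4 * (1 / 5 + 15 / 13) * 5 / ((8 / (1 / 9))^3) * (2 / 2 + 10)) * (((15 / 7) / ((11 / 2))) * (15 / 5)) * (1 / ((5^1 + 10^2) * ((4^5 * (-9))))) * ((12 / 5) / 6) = 11 / 28531077120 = 0.00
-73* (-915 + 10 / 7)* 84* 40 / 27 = 8299288.89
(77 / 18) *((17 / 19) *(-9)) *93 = -121737 / 38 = -3203.61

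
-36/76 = -0.47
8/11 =0.73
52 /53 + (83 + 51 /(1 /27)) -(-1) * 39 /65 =1461.58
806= 806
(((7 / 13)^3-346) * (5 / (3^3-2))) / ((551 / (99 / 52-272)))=2134331571 / 62948444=33.91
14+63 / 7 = 23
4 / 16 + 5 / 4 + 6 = 7.50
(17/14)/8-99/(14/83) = -586.78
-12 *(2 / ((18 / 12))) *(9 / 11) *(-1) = 144 / 11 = 13.09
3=3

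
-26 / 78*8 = -2.67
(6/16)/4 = 3/32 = 0.09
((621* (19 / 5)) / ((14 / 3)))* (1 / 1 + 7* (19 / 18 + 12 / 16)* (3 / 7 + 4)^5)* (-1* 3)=-21957717780549 / 672280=-32661566.28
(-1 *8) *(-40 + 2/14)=2232/7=318.86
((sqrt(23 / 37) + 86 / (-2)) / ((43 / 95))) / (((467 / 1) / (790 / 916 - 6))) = 223535 / 213886 - 223535*sqrt(851) / 340292626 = 1.03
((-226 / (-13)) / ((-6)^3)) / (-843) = 113 / 1183572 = 0.00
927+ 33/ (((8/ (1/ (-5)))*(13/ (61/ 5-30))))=2413137/ 2600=928.13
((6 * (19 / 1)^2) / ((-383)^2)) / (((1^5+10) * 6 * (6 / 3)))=361 / 3227158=0.00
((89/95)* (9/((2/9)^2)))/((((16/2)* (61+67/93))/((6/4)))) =0.52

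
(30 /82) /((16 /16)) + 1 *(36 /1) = 36.37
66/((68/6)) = 99/17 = 5.82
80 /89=0.90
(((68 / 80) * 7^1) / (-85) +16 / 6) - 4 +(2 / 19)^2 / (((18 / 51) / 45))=1019 / 108300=0.01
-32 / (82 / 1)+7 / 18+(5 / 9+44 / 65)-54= -52.77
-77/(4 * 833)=-11/476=-0.02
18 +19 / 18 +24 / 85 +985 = 1536637 / 1530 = 1004.34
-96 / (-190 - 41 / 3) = 288 / 611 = 0.47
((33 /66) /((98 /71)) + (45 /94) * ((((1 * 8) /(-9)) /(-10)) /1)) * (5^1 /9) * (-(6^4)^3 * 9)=-10146526663680 /2303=-4405786653.79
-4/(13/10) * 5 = -200/13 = -15.38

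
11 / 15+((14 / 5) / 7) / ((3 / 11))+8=51 / 5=10.20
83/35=2.37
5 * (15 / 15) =5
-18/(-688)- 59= -20287/344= -58.97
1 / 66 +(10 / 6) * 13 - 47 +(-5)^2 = -7 / 22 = -0.32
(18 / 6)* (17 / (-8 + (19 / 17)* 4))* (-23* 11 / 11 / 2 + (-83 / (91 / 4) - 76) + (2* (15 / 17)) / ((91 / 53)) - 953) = 10973211 / 728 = 15073.09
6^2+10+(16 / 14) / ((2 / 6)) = 346 / 7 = 49.43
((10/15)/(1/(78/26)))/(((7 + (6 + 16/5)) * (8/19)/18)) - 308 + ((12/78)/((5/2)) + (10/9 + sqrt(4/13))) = -352813/1170 + 2 * sqrt(13)/13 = -300.99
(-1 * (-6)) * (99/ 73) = 594/ 73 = 8.14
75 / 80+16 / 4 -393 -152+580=39.94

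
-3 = -3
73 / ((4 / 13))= 949 / 4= 237.25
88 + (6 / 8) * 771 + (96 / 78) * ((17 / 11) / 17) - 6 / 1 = 377727 / 572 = 660.36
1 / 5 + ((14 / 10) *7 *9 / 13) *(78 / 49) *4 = 217 / 5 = 43.40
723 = 723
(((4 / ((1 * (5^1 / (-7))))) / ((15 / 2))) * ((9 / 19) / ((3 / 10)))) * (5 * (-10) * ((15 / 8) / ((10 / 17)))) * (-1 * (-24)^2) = -2056320 / 19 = -108227.37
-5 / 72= -0.07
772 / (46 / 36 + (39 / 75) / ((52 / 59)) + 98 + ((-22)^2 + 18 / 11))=7642800 / 5796491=1.32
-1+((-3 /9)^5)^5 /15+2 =12709329141644 /12709329141645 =1.00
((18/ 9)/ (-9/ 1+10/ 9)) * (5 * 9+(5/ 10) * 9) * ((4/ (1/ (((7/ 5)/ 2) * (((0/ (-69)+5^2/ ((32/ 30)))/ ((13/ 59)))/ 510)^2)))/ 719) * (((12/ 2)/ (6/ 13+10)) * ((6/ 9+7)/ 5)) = -12483823275/ 6677398693888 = -0.00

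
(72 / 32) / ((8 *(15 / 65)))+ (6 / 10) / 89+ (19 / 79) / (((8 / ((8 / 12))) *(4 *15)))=12411043 / 10124640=1.23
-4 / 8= -1 / 2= -0.50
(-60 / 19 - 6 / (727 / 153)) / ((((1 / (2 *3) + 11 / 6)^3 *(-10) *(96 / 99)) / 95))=1007523 / 186112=5.41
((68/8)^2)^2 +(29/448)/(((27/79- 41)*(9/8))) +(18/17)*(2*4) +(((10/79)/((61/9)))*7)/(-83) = 57553219845103567/11007533430432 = 5228.53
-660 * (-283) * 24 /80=56034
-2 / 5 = -0.40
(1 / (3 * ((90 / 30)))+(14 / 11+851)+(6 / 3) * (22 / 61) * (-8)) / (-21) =-5112698 / 126819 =-40.31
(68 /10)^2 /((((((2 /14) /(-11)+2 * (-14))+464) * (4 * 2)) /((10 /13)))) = 22253 /2182115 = 0.01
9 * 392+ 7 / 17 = 59983 / 17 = 3528.41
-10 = -10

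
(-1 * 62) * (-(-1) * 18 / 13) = -1116 / 13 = -85.85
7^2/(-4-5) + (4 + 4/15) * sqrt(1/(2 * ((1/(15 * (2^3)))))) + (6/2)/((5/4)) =30.01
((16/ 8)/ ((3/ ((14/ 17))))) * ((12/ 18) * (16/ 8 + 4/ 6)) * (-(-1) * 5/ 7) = 320/ 459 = 0.70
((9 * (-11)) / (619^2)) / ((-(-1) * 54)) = -11 / 2298966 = -0.00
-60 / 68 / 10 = -3 / 34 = -0.09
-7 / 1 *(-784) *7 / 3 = 38416 / 3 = 12805.33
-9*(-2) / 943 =18 / 943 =0.02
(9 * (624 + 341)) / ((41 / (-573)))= -4976505 / 41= -121378.17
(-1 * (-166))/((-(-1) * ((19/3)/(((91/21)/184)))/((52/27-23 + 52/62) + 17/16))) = -277047277/23409216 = -11.83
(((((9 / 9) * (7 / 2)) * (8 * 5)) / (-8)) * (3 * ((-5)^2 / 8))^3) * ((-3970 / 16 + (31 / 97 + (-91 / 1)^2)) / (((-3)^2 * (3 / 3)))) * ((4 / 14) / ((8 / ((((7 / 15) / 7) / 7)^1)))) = -13914640625 / 3178496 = -4377.74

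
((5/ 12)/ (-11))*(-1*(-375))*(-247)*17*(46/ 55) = 12072125/ 242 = 49884.81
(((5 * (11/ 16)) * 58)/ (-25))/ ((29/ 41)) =-451/ 40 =-11.28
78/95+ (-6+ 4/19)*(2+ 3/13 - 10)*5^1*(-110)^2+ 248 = 3361082294/1235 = 2721524.12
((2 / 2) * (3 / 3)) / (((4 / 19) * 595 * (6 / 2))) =19 / 7140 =0.00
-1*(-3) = 3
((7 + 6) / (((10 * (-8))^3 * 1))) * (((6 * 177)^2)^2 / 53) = -1033526071773 / 1696000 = -609390.37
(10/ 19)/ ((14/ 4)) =20/ 133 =0.15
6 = 6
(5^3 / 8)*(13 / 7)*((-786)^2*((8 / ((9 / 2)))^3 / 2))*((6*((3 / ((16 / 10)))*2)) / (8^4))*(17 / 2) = 2370363125 / 1008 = 2351550.72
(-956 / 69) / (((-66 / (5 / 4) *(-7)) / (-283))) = 338185 / 31878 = 10.61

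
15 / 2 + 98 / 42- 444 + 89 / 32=-431.39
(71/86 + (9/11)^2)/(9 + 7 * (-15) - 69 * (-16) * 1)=0.00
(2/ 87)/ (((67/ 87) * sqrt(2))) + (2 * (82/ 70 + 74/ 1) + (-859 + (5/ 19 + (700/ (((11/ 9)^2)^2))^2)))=sqrt(2)/ 67 + 13925793427470758/ 142548655865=97691.53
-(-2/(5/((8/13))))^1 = 16/65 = 0.25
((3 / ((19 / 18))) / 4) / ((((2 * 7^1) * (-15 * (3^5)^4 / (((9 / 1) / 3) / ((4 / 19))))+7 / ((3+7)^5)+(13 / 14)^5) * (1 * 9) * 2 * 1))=-210087500 / 273477798658491373799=-0.00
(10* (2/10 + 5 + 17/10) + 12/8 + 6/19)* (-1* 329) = -885339/38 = -23298.39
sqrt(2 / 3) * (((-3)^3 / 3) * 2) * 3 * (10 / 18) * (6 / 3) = -20 * sqrt(6) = -48.99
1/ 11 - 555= -554.91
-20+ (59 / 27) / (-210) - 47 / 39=-1563797 / 73710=-21.22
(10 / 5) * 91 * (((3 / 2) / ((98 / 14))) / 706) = 39 / 706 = 0.06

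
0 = 0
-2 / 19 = -0.11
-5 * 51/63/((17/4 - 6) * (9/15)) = 1700/441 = 3.85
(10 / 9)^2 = 100 / 81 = 1.23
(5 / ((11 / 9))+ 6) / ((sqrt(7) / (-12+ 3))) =-999 * sqrt(7) / 77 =-34.33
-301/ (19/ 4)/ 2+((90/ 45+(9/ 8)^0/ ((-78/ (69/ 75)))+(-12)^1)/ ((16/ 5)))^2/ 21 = -69286762307/ 2219443200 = -31.22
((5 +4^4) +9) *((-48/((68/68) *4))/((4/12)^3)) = -87480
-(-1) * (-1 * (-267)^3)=19034163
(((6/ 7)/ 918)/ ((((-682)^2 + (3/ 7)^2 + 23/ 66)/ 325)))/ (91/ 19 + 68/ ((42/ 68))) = 6656650/ 1172177330072831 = 0.00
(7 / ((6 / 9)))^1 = 21 / 2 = 10.50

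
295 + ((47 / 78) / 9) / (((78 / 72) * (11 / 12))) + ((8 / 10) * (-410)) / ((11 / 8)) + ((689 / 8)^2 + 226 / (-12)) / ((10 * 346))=72443777993 / 1234970880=58.66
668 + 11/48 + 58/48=10711/16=669.44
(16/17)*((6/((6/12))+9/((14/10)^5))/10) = 1838472/1428595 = 1.29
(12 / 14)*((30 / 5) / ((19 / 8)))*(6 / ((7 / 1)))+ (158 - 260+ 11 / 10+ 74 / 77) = -10044669 / 102410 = -98.08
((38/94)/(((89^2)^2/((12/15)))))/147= 76/2167430715345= 0.00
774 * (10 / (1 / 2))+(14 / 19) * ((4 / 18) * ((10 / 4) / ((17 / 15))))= 15000470 / 969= 15480.36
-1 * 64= -64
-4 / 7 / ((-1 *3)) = 4 / 21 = 0.19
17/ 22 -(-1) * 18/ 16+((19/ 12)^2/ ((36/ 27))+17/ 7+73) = 1170989/ 14784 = 79.21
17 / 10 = 1.70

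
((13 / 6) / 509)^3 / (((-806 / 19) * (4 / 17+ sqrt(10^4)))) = -0.00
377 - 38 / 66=12422 / 33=376.42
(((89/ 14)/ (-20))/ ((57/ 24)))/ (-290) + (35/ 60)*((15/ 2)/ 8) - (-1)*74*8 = 592.55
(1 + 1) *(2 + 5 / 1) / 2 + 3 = 10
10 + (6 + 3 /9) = 16.33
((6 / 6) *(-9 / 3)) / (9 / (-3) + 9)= -1 / 2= -0.50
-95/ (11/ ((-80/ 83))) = 7600/ 913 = 8.32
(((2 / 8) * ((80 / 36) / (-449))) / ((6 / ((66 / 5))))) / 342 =-11 / 1382022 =-0.00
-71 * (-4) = 284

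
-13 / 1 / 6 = -13 / 6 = -2.17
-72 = -72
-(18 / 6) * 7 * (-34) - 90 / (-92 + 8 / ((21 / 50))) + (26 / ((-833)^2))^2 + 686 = 516796237527741561 / 368815169349886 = 1401.23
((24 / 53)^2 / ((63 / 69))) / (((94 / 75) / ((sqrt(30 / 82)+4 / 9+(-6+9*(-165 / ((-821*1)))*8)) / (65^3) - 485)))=-144868931195936 / 1666943389657+6624*sqrt(615) / 416228251985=-86.91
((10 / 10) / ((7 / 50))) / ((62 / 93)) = 75 / 7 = 10.71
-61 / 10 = -6.10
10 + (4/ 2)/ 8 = 41/ 4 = 10.25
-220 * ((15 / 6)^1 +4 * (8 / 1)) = -7590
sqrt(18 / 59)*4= 12*sqrt(118) / 59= 2.21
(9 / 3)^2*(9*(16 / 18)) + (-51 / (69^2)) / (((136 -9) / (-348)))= 4839148 / 67183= 72.03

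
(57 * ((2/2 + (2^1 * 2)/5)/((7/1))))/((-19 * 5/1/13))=-2.01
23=23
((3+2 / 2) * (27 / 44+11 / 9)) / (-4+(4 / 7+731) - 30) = 5089 / 483417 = 0.01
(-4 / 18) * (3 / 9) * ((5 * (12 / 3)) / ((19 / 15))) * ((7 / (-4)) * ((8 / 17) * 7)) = 19600 / 2907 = 6.74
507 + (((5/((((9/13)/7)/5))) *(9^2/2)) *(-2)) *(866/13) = -1363443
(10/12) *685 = 3425/6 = 570.83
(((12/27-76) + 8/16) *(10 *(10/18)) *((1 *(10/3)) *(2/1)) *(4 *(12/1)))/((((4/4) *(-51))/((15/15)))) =10808000/4131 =2616.32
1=1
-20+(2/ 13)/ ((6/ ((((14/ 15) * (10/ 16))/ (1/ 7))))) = -9311/ 468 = -19.90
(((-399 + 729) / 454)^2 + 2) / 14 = 130283 / 721406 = 0.18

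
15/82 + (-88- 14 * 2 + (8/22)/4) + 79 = -33127/902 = -36.73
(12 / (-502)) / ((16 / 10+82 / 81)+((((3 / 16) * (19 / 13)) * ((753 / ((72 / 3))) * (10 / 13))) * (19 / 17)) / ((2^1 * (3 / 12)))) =-0.00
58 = 58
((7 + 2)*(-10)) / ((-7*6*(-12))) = -5 / 28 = -0.18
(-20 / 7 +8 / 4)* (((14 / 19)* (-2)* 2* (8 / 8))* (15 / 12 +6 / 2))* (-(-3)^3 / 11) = 5508 / 209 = 26.35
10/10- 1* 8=-7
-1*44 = -44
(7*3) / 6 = 7 / 2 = 3.50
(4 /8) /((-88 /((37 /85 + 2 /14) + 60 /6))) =-0.06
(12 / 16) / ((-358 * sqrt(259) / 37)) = -3 * sqrt(259) / 10024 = -0.00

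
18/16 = 9/8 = 1.12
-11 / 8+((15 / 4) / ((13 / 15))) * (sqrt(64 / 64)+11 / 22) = 133 / 26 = 5.12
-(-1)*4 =4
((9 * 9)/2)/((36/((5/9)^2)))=25/72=0.35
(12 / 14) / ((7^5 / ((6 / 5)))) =36 / 588245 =0.00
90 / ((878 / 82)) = 3690 / 439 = 8.41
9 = 9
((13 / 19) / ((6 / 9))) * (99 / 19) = 3861 / 722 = 5.35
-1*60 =-60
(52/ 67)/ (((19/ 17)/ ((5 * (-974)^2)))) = 4193147920/ 1273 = 3293910.38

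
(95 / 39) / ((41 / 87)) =2755 / 533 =5.17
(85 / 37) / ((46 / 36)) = 1530 / 851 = 1.80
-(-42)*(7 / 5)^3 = 115.25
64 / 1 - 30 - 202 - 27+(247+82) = 134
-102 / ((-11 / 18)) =1836 / 11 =166.91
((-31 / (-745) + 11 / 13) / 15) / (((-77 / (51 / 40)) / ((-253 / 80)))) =1680909 / 542360000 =0.00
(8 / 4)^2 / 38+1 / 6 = 31 / 114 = 0.27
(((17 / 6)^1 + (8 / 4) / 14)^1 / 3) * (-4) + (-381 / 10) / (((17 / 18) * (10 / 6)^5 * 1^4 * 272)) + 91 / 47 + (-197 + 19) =-38517135994367 / 213932250000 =-180.04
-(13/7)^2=-169/49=-3.45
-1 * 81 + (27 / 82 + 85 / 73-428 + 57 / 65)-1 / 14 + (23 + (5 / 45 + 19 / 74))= -438367933273 / 906968790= -483.33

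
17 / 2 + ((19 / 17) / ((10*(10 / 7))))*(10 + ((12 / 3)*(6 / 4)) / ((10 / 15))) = 16977 / 1700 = 9.99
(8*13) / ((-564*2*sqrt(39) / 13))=-13*sqrt(39) / 423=-0.19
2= 2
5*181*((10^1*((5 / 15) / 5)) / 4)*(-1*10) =-4525 / 3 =-1508.33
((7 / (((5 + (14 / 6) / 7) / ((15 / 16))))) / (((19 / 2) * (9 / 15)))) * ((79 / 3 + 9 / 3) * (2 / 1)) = 1925 / 152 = 12.66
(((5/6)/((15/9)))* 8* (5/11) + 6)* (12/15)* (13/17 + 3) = 23.55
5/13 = 0.38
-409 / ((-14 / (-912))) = -186504 / 7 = -26643.43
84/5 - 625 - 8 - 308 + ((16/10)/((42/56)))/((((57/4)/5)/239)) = -745.30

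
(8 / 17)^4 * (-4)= -16384 / 83521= -0.20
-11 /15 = -0.73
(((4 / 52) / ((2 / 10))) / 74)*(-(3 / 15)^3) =-1 / 24050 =-0.00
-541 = -541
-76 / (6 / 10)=-380 / 3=-126.67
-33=-33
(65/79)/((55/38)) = 494/869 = 0.57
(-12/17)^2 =144/289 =0.50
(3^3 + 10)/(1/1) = 37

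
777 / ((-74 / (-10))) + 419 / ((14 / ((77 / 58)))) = 16789 / 116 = 144.73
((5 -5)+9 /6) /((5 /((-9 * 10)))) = -27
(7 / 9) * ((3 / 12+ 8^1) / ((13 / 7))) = 539 / 156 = 3.46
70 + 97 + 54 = 221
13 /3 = 4.33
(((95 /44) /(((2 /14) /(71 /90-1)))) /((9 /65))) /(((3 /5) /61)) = -50097775 /21384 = -2342.77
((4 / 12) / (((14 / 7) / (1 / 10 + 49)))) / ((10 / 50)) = 491 / 12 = 40.92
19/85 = 0.22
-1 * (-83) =83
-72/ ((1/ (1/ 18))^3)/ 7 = -1/ 567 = -0.00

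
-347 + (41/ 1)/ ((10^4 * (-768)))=-2664960041/ 7680000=-347.00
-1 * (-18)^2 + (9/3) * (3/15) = -1617/5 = -323.40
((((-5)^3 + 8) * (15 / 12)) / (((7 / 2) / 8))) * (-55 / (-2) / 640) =-14.36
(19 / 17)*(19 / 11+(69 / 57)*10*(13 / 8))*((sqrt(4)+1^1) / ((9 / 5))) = 29815 / 748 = 39.86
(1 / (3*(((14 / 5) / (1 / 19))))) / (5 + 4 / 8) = 5 / 4389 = 0.00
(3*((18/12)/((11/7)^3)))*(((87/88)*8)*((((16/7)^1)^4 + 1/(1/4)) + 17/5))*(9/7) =2935195299/7174090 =409.14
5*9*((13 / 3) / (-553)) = -0.35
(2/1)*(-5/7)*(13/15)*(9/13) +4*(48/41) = 1098/287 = 3.83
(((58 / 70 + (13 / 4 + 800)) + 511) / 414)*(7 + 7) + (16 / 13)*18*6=9547363 / 53820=177.39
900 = 900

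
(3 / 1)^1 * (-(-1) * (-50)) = -150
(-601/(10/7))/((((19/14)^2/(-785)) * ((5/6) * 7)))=30737.90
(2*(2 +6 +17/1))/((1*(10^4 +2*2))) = 25/5002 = 0.00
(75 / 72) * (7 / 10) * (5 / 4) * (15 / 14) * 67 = 8375 / 128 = 65.43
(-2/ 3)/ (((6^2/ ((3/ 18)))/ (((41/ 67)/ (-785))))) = 41/ 17040780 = 0.00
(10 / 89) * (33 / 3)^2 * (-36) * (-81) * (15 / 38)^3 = 1488526875 / 610451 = 2438.41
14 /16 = 7 /8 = 0.88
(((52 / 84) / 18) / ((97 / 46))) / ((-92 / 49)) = -91 / 10476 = -0.01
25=25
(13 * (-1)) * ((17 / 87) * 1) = -221 / 87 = -2.54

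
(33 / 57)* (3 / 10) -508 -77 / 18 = -437849 / 855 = -512.10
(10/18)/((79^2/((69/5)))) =23/18723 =0.00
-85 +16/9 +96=12.78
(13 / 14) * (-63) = -117 / 2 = -58.50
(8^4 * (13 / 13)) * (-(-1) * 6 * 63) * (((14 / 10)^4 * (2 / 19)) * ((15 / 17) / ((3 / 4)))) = 29739515904 / 40375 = 736582.44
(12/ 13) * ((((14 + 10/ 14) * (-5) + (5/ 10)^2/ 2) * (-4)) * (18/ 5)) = 444204/ 455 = 976.27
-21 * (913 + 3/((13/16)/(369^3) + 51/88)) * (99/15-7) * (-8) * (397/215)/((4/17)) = -533524234550104644/1101837990115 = -484212.96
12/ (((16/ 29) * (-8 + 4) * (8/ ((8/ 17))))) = -87/ 272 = -0.32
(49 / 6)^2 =2401 / 36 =66.69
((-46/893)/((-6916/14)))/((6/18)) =69/220571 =0.00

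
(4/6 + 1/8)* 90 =285/4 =71.25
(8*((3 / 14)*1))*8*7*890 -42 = 85398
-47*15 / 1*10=-7050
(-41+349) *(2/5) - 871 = -3739/5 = -747.80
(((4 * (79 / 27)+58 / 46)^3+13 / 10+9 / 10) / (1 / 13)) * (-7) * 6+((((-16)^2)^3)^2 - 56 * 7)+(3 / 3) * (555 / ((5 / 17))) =112347481221182303983153 / 399138435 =281474975521168.00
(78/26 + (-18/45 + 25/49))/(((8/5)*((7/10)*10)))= 381/1372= 0.28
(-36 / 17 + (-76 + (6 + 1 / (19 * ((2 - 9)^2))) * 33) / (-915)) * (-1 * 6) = 13039438 / 965447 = 13.51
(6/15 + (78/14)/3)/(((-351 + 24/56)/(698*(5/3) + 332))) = -177197/18405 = -9.63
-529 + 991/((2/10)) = 4426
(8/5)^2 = 64/25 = 2.56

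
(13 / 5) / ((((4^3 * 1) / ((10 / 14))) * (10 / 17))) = 221 / 4480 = 0.05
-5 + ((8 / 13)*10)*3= 175 / 13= 13.46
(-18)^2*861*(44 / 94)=6137208 / 47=130578.89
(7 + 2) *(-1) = -9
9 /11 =0.82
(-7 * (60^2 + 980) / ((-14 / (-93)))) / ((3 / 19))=-1348810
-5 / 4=-1.25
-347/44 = -7.89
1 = 1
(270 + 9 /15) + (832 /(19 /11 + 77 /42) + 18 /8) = 476127 /940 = 506.52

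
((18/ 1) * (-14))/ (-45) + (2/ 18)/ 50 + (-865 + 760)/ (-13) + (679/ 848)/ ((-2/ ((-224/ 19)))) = 108388211/ 5890950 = 18.40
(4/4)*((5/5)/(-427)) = -0.00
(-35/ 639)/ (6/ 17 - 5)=595/ 50481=0.01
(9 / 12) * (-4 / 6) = -0.50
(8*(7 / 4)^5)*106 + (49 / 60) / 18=120254477 / 8640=13918.34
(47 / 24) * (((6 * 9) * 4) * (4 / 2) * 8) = 6768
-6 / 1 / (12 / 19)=-19 / 2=-9.50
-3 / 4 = -0.75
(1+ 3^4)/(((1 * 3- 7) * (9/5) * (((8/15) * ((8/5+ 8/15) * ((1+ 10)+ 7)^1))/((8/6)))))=-5125/6912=-0.74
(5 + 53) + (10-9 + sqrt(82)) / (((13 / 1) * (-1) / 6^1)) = 748 / 13-6 * sqrt(82) / 13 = 53.36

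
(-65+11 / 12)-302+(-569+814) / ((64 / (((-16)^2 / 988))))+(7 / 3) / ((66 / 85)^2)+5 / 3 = -580284487 / 1613898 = -359.55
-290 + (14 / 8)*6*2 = -269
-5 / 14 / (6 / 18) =-15 / 14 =-1.07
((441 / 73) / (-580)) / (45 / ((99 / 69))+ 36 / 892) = -360591 / 1087206520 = -0.00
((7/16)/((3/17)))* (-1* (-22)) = 1309/24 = 54.54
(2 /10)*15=3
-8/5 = -1.60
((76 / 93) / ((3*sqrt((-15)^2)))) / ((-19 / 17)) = -68 / 4185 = -0.02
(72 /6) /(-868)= -3 /217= -0.01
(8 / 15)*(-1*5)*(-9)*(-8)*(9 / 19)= -1728 / 19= -90.95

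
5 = 5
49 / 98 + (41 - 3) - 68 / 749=57537 / 1498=38.41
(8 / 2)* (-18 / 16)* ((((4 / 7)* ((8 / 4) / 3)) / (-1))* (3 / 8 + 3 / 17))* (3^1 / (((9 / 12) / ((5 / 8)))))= 1125 / 476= 2.36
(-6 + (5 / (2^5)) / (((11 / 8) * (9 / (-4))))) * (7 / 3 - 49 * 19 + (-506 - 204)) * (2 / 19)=5889368 / 5643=1043.66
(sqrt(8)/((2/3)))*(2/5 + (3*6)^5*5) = 141717606*sqrt(2)/5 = 40083792.09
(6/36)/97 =1/582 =0.00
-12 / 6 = -2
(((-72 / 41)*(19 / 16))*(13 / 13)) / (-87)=57 / 2378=0.02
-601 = -601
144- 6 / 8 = 573 / 4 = 143.25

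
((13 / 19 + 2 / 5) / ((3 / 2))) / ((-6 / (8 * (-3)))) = 824 / 285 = 2.89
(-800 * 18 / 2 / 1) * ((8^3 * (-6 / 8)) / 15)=184320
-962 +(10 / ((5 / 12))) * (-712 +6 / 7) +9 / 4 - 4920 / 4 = -539201 / 28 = -19257.18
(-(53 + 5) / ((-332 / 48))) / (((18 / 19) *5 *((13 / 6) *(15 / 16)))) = 70528 / 80925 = 0.87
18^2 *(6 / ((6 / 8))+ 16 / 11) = 33696 / 11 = 3063.27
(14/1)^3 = 2744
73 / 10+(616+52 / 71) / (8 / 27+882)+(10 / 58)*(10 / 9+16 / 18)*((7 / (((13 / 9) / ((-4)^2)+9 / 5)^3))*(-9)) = 2956968561426206057 / 618271100332958690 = 4.78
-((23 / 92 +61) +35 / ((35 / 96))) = -629 / 4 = -157.25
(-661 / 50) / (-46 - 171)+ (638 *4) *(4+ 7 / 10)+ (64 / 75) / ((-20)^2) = 9760494311 / 813750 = 11994.46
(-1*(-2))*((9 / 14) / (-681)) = -0.00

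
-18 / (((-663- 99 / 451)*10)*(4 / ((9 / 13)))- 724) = 0.00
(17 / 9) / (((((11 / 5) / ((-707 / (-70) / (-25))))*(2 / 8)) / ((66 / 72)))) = -1717 / 1350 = -1.27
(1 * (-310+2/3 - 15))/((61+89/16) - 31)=-15568/1707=-9.12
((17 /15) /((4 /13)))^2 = 48841 /3600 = 13.57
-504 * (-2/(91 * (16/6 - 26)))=-216/455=-0.47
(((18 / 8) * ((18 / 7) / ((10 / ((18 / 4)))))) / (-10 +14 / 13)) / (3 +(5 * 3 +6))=-3159 / 259840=-0.01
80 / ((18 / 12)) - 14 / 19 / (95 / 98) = 284684 / 5415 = 52.57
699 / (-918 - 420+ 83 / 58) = -40542 / 77521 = -0.52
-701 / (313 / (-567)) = 397467 / 313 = 1269.86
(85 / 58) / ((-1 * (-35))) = 17 / 406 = 0.04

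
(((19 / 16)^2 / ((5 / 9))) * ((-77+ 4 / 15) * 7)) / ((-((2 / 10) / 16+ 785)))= 8725731 / 5024080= 1.74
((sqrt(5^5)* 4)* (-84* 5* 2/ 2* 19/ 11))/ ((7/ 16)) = -370780.73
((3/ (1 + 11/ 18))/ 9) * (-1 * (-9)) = 54/ 29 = 1.86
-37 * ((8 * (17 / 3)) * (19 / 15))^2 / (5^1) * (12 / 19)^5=-2102329344 / 857375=-2452.05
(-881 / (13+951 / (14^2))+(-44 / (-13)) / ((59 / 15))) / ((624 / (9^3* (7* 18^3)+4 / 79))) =-19122212589990136 / 8268581373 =-2312635.23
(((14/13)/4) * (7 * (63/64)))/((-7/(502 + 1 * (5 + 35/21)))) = -112161/832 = -134.81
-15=-15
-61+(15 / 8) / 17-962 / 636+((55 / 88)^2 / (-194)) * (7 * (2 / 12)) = -4188654923 / 67120896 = -62.40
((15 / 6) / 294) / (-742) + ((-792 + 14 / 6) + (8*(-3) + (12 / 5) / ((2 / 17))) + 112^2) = 25633989727 / 2181480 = 11750.73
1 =1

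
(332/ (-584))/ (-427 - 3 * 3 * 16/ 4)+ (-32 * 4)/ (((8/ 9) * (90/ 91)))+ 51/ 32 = -778756119/ 5407840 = -144.01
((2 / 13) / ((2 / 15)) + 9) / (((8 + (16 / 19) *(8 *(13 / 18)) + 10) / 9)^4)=185126427005553 / 759609505232500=0.24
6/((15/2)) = 4/5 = 0.80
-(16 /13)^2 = -256 /169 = -1.51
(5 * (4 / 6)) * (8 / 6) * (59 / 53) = 2360 / 477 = 4.95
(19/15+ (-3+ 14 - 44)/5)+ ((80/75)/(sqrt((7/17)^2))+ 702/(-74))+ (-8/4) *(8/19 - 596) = 29007537/24605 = 1178.93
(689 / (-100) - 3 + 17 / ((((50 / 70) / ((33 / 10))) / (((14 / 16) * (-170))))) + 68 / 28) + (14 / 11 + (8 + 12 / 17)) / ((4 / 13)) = -3052026687 / 261800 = -11657.86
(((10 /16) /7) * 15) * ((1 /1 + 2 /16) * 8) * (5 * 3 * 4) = 10125 /14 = 723.21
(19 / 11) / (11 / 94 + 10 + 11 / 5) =8930 / 63679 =0.14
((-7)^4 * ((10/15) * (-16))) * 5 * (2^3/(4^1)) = -768320/3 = -256106.67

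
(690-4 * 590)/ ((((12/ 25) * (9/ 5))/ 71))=-7410625/ 54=-137233.80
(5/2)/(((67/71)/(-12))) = -2130/67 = -31.79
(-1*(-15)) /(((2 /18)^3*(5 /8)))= 17496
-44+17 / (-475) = -20917 / 475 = -44.04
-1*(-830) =830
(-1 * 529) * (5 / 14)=-188.93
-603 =-603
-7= -7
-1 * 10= -10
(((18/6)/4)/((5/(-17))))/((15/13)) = -221/100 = -2.21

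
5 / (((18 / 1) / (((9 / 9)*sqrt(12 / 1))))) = 5*sqrt(3) / 9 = 0.96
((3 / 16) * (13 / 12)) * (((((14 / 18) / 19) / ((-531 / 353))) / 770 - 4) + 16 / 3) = 0.27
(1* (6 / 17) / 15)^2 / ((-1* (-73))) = 4 / 527425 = 0.00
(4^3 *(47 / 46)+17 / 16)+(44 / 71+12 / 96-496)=-428.80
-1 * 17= -17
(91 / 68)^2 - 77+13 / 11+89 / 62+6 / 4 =-112096451 / 1576784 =-71.09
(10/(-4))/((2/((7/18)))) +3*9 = 1909/72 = 26.51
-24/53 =-0.45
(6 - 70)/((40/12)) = -96/5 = -19.20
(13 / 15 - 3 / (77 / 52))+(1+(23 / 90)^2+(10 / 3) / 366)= -0.08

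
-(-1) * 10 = 10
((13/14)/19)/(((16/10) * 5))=13/2128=0.01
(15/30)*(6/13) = 3/13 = 0.23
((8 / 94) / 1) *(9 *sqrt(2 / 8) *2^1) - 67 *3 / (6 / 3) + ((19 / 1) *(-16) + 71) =-31277 / 94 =-332.73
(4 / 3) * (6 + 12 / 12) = 28 / 3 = 9.33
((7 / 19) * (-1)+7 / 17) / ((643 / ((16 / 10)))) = 112 / 1038445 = 0.00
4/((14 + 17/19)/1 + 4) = 76/359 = 0.21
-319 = -319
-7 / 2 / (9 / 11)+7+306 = 5557 / 18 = 308.72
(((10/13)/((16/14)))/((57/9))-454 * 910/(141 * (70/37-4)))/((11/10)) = 2904596275/2298582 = 1263.65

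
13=13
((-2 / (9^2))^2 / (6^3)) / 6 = 1 / 2125764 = 0.00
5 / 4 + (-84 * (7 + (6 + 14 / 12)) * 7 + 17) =-33247 / 4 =-8311.75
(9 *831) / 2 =7479 / 2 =3739.50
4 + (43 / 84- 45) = -40.49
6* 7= 42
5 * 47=235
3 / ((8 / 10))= 15 / 4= 3.75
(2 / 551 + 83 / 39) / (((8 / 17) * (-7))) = -778787 / 1203384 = -0.65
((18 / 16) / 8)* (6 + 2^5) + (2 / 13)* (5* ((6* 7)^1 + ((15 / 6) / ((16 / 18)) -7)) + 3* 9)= 16051 / 416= 38.58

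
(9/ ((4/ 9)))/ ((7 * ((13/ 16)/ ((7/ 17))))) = 324/ 221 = 1.47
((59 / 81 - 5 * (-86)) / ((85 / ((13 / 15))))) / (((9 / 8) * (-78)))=-139556 / 2788425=-0.05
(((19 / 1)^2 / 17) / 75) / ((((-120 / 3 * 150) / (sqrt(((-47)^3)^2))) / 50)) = -37480103 / 153000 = -244.97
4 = 4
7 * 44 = 308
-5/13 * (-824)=4120/13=316.92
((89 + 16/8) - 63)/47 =28/47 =0.60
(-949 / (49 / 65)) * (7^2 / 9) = -61685 / 9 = -6853.89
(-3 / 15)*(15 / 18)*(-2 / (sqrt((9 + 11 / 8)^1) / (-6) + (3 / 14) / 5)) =-4900*sqrt(166) / 101027 - 5040 / 101027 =-0.67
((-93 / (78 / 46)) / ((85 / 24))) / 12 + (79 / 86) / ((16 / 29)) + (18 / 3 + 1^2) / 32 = 28187 / 47515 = 0.59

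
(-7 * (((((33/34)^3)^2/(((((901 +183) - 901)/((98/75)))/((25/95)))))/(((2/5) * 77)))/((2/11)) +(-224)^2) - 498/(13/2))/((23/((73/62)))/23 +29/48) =-3581485554995501997687/14817808564499512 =-241701.43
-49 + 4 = -45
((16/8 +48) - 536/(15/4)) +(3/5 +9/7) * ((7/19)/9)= -92.86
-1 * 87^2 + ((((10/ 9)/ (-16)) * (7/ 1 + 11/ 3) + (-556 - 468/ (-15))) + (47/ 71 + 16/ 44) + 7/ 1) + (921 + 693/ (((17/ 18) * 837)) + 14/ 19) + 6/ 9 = -7562375107514/ 1055720655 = -7163.23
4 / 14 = 2 / 7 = 0.29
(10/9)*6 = 20/3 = 6.67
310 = 310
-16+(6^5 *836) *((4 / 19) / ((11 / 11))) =1368560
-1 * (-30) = 30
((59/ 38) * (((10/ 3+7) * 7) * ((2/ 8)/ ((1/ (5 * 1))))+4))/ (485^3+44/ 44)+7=364156597039/ 52022361456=7.00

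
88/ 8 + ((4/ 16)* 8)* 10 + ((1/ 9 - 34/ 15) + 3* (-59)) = -6667/ 45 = -148.16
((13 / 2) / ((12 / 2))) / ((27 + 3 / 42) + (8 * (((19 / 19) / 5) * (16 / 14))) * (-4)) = 455 / 8298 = 0.05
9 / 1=9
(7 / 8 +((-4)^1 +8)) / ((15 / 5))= 13 / 8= 1.62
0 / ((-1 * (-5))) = 0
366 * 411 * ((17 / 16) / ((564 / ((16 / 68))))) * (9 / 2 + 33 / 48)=345.89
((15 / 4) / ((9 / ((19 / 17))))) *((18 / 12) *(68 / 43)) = 95 / 86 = 1.10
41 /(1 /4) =164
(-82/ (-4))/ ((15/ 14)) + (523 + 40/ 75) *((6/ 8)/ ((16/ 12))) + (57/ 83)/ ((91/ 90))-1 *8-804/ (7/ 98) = -19848740123/ 1812720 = -10949.70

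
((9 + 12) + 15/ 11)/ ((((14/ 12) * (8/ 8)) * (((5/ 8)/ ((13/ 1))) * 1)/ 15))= 460512/ 77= 5980.68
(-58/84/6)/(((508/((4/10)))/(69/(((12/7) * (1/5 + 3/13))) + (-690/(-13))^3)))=-30504685387/2250009216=-13.56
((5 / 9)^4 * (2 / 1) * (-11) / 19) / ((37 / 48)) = -220000 / 1537461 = -0.14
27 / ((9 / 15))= 45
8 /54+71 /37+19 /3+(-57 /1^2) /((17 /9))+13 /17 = -356836 /16983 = -21.01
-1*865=-865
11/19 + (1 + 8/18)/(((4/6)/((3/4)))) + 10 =1855/152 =12.20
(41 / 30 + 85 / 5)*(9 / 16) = 1653 / 160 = 10.33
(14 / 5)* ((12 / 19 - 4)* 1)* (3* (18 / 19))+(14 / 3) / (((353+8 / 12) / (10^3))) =-26065424 / 1915105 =-13.61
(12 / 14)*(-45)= -270 / 7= -38.57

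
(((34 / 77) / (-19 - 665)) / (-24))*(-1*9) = -17 / 70224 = -0.00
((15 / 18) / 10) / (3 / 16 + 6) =4 / 297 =0.01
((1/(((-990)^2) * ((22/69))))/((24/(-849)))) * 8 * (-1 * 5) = 6509/1437480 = 0.00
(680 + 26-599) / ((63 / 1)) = 107 / 63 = 1.70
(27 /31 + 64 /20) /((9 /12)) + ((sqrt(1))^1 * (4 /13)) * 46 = 19.58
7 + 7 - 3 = 11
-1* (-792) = 792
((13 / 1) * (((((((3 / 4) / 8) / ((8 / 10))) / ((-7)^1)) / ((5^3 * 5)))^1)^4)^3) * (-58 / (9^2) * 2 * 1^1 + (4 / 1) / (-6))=-0.00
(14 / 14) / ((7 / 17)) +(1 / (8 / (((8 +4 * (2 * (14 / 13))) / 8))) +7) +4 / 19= 136919 / 13832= 9.90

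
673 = 673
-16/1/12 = -4/3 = -1.33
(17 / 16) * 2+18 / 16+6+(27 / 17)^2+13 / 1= 28637 / 1156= 24.77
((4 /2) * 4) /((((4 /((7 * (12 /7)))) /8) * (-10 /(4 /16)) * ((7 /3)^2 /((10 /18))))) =-24 /49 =-0.49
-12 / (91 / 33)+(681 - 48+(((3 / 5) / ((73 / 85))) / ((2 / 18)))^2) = 324028074 / 484939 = 668.18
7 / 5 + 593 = 2972 / 5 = 594.40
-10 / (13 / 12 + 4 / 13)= -1560 / 217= -7.19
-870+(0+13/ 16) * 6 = -6921/ 8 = -865.12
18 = 18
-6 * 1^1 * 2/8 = -3/2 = -1.50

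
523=523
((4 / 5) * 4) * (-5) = -16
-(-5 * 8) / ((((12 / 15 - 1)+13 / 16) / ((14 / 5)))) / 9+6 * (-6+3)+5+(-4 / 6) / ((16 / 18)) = 1655 / 252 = 6.57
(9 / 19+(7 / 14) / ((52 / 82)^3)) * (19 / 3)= 1625867 / 105456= 15.42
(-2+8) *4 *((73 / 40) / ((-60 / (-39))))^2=33.77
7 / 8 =0.88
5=5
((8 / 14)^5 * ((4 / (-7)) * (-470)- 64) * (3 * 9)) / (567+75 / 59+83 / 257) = 600332525568 / 1014321794857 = 0.59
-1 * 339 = -339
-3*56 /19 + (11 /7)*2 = -758 /133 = -5.70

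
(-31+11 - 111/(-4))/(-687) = -31/2748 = -0.01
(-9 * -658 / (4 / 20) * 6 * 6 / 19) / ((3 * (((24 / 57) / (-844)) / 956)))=-35836864560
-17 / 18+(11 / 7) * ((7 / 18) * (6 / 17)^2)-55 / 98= -182194 / 127449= -1.43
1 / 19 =0.05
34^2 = 1156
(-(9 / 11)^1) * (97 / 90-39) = 3413 / 110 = 31.03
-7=-7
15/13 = 1.15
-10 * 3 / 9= -10 / 3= -3.33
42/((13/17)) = 714/13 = 54.92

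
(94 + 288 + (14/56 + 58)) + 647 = 4349/4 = 1087.25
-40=-40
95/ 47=2.02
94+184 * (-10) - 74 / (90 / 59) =-80753 / 45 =-1794.51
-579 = -579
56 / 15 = 3.73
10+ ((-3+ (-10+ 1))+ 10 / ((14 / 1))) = -9 / 7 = -1.29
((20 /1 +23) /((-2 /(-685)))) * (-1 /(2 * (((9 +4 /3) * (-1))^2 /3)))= -795285 /3844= -206.89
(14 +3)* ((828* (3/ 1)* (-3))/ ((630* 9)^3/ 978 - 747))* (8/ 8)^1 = -2294388/ 3375620971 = -0.00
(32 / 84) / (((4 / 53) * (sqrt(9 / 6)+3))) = 212 / 105 - 106 * sqrt(6) / 315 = 1.19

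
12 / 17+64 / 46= 2.10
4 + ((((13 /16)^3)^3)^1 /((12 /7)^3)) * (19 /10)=4.06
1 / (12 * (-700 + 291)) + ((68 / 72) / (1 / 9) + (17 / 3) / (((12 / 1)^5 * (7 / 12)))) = 1513833449 / 178101504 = 8.50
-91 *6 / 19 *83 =-45318 / 19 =-2385.16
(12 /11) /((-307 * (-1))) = 12 /3377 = 0.00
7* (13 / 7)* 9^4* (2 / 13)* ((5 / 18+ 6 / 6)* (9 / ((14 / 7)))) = 150903 / 2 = 75451.50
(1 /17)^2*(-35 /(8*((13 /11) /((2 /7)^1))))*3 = -165 /15028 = -0.01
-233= -233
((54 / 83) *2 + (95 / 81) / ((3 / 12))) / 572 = 10072 / 961389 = 0.01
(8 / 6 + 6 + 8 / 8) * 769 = 19225 / 3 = 6408.33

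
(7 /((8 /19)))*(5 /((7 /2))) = 95 /4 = 23.75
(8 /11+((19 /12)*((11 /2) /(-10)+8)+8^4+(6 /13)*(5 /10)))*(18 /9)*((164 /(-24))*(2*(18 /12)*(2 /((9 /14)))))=-40470568271 /77220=-524094.38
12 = 12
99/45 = 2.20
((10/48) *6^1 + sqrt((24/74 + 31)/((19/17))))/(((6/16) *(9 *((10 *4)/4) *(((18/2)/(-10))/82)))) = -656 *sqrt(38369)/8991 -820/243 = -17.67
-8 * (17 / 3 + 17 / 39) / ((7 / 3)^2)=-816 / 91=-8.97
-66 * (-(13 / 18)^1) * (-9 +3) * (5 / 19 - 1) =4004 / 19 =210.74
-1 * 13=-13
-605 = -605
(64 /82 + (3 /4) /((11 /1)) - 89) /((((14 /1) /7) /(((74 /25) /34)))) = -235357 /61336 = -3.84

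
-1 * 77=-77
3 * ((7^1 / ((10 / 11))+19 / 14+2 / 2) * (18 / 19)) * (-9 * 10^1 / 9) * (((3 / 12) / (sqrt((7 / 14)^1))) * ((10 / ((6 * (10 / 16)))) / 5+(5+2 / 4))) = -286704 * sqrt(2) / 665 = -609.72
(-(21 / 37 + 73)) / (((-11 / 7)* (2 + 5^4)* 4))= 9527 / 510378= 0.02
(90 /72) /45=1 /36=0.03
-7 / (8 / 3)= -21 / 8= -2.62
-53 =-53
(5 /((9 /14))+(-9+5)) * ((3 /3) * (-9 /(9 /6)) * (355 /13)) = -618.97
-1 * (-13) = 13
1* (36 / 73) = 36 / 73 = 0.49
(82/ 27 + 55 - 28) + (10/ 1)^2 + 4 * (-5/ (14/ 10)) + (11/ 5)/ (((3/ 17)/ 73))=969398/ 945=1025.82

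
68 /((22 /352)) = 1088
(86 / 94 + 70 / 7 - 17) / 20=-143 / 470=-0.30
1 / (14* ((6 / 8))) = 2 / 21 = 0.10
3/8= 0.38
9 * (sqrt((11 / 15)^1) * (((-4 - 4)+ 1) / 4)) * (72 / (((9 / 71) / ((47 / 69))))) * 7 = -327026 * sqrt(165) / 115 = -36528.04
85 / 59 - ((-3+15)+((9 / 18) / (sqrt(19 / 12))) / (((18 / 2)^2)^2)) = -623 / 59 - sqrt(57) / 124659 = -10.56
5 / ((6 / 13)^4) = 110.19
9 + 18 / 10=54 / 5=10.80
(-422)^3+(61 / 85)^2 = -542969208079 / 7225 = -75151447.48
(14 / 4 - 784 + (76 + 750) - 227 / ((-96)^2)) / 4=419101 / 36864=11.37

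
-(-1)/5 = 1/5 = 0.20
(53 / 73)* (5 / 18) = 265 / 1314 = 0.20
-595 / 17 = -35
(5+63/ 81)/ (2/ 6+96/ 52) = 676/ 255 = 2.65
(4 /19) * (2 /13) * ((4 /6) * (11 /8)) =22 /741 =0.03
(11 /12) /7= 11 /84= 0.13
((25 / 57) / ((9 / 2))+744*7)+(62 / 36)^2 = 32079307 / 6156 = 5211.06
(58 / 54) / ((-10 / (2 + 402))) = -5858 / 135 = -43.39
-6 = -6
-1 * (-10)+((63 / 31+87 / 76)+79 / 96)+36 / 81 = 2450225 / 169632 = 14.44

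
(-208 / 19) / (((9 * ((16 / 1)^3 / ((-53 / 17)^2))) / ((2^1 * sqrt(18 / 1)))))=-36517 * sqrt(2) / 2108544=-0.02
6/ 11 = 0.55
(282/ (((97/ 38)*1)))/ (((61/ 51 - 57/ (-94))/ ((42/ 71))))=2157645168/ 59510567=36.26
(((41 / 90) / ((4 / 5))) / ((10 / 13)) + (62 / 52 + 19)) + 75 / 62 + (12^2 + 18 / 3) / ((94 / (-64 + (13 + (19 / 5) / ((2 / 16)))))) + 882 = 11881960993 / 13637520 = 871.27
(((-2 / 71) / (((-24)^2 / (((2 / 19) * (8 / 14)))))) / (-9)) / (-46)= -1 / 140738472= -0.00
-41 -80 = -121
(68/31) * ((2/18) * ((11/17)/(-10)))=-22/1395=-0.02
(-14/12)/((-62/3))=7/124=0.06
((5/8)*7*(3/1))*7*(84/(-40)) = -3087/16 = -192.94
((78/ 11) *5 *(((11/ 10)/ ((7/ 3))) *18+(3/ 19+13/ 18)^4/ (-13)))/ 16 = 52533409997821/ 2809078538112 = 18.70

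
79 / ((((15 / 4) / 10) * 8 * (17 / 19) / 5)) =7505 / 51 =147.16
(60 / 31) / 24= 5 / 62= 0.08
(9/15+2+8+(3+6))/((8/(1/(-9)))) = -49/180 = -0.27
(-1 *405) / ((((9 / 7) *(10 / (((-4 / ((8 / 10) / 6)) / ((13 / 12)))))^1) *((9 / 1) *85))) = 252 / 221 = 1.14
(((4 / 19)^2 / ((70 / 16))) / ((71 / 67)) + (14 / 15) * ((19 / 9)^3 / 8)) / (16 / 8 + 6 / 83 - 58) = -721217815327 / 36429021450360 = -0.02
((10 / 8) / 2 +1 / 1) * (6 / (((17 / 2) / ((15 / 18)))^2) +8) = 45409 / 3468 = 13.09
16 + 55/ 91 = 1511/ 91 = 16.60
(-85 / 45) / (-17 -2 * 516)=17 / 9441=0.00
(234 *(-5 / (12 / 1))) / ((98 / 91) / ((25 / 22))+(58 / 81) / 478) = -1226876625 / 11943994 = -102.72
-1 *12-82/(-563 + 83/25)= -82927/6996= -11.85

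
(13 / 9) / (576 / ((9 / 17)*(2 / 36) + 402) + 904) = 177697 / 111387240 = 0.00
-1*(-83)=83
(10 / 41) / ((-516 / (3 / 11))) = -5 / 38786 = -0.00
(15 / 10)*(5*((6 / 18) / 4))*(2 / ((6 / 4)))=5 / 6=0.83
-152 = -152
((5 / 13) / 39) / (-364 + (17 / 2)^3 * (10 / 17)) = -20 / 5577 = -0.00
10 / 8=1.25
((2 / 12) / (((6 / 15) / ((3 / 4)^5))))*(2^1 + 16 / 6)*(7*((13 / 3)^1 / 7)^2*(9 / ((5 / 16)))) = 4563 / 128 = 35.65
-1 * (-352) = 352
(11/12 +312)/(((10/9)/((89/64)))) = 200517/512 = 391.63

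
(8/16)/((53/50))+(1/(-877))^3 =16863153272/35749885049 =0.47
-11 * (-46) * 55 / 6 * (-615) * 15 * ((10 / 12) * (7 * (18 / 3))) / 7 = -213943125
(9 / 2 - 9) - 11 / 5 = -67 / 10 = -6.70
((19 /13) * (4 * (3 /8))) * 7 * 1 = 399 /26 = 15.35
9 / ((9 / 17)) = 17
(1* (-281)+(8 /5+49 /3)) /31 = -3946 /465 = -8.49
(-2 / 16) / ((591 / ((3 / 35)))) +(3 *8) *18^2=7776.00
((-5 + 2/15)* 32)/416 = -73/195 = -0.37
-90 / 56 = -45 / 28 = -1.61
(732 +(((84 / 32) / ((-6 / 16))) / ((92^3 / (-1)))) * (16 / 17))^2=366781154913910801 / 684517950736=535824.01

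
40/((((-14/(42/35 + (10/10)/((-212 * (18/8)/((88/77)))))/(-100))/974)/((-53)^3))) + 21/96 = -700197173808113/14112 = -49617146670.08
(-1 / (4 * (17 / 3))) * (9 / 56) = -27 / 3808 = -0.01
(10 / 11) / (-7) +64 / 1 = 4918 / 77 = 63.87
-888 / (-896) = 111 / 112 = 0.99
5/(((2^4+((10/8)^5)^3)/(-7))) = -0.79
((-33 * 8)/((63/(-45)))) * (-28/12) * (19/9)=-8360/9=-928.89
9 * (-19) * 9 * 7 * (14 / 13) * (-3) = 452466 / 13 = 34805.08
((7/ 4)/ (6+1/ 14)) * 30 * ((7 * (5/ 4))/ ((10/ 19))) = 19551/ 136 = 143.76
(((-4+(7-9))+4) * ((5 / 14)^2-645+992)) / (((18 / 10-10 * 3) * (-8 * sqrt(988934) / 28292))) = -1247345 * sqrt(988934) / 14168056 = -87.55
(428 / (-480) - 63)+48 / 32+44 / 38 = -61.23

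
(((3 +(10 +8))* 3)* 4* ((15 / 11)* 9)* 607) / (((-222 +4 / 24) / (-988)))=122414029920 / 14641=8361042.96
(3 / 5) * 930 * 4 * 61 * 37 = 5037624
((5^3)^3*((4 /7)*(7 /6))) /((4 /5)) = 9765625 /6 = 1627604.17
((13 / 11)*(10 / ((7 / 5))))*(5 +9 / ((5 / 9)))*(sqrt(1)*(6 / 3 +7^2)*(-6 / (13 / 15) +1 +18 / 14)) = -22813320 / 539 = -42325.27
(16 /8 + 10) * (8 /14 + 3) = 300 /7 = 42.86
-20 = -20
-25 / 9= -2.78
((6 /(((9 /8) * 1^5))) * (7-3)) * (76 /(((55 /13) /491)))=31046912 /165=188163.10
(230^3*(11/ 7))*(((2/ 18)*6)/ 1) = 267674000/ 21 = 12746380.95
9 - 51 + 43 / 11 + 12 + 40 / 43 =-25.16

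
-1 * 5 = -5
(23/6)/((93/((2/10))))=23/2790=0.01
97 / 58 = 1.67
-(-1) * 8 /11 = 8 /11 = 0.73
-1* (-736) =736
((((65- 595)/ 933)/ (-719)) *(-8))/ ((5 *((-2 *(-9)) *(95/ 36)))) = -1696/ 63728565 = -0.00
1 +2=3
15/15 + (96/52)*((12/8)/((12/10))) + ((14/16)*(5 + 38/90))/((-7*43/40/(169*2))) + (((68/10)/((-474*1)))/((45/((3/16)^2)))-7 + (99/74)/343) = -6998503911519719/32281761657600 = -216.79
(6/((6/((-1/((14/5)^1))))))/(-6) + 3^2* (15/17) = 11425/1428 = 8.00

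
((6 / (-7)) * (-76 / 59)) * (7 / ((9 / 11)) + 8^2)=99256 / 1239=80.11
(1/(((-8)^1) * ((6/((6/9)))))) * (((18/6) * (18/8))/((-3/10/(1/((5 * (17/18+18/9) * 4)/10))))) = 45/848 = 0.05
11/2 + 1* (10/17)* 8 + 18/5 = 2347/170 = 13.81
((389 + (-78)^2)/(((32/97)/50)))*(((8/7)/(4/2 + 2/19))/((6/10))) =887629.39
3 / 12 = 0.25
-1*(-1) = 1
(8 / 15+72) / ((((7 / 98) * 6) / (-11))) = -83776 / 45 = -1861.69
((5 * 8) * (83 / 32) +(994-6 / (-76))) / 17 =83435 / 1292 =64.58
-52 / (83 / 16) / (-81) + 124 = 834484 / 6723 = 124.12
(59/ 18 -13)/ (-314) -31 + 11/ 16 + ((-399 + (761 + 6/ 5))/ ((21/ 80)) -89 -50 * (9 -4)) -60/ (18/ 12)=154194757/ 158256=974.34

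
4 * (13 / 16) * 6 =39 / 2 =19.50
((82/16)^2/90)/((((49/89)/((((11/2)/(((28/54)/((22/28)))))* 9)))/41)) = 20039676723/12293120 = 1630.15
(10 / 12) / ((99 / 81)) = 15 / 22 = 0.68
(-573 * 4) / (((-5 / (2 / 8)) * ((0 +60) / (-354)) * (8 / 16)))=-1352.28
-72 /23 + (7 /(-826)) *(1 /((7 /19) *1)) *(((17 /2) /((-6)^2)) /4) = -17135365 /5471424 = -3.13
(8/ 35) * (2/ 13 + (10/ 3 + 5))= 1.94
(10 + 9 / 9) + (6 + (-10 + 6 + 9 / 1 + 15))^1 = 37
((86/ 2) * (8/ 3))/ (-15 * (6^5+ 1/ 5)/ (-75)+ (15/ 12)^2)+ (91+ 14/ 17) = 2918541643/ 31758771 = 91.90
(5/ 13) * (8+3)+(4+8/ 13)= 115/ 13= 8.85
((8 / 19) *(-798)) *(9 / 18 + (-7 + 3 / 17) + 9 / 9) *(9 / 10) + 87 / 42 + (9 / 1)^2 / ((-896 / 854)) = 58441513 / 38080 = 1534.70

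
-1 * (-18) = 18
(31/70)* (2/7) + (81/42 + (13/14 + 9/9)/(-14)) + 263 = 259619/980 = 264.92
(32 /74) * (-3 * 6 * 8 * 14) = -32256 /37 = -871.78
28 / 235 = 0.12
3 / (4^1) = 3 / 4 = 0.75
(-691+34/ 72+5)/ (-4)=24679/ 144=171.38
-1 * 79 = -79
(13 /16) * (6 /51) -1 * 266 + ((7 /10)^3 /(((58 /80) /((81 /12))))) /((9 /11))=-25833329 /98600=-262.00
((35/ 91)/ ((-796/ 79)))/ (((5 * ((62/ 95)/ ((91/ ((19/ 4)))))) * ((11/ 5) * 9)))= -13825/ 1221462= -0.01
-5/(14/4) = -10/7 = -1.43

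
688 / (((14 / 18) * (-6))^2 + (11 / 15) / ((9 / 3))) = 31.24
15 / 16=0.94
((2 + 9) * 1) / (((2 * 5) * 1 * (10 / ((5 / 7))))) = 11 / 140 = 0.08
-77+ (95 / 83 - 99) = -14513 / 83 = -174.86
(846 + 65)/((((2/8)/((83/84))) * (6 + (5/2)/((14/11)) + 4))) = 302452/1005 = 300.95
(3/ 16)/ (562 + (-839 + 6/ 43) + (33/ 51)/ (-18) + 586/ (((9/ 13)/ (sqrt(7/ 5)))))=359549225055/ 6415503291597976 + 54955288323 * sqrt(35)/ 1603875822899494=0.00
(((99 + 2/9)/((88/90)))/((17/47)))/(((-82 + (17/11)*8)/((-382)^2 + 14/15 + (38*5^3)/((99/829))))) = -482255142229/644589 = -748159.13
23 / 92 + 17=69 / 4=17.25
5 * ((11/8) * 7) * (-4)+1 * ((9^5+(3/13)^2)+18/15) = 58857.75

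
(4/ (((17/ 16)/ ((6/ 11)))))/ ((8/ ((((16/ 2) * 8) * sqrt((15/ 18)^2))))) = 2560/ 187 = 13.69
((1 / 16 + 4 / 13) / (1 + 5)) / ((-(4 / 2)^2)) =-77 / 4992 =-0.02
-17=-17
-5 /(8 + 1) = -5 /9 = -0.56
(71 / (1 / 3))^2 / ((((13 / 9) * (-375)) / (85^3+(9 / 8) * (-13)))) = -668677766481 / 13000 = -51436751.27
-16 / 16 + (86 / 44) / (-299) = -6621 / 6578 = -1.01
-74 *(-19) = 1406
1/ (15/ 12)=0.80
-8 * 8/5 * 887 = -56768/5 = -11353.60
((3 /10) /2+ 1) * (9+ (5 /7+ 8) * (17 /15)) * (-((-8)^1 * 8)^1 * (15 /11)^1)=729376 /385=1894.48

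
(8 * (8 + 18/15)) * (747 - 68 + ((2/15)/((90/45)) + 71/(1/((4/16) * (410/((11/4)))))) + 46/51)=3433573216/14025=244818.05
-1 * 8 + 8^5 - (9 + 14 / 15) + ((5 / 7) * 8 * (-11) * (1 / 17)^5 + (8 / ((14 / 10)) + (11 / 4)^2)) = 78152360968769 / 2385359760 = 32763.34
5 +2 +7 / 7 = 8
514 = 514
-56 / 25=-2.24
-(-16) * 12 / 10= 96 / 5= 19.20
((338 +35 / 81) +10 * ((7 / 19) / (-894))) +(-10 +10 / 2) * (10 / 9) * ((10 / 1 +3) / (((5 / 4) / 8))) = -28387382 / 229311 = -123.79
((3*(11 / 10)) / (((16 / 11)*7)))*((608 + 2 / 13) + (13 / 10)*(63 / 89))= 2558056281 / 12958400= 197.41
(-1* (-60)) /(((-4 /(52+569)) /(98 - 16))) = -763830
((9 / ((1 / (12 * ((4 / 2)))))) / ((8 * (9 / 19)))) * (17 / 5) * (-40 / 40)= -969 / 5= -193.80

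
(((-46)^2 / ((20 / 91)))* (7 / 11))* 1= 6126.78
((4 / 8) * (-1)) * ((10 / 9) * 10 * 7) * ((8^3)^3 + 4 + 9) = -15658736450 / 3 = -5219578816.67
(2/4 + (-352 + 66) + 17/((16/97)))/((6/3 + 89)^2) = -417/18928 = -0.02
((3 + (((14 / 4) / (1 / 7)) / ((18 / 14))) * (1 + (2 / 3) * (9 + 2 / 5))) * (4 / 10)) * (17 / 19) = 649349 / 12825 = 50.63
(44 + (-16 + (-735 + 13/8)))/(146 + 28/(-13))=-6669/1360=-4.90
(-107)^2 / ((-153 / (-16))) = 183184 / 153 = 1197.28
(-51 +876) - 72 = 753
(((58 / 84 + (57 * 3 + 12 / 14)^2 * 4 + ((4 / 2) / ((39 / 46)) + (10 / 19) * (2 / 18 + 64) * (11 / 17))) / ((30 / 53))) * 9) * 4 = 23194069722431 / 3086265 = 7515255.40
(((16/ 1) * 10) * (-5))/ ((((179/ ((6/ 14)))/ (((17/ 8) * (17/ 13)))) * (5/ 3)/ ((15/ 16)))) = -195075/ 65156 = -2.99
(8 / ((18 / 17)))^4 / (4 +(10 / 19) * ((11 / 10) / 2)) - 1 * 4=808214516 / 1069443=755.73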